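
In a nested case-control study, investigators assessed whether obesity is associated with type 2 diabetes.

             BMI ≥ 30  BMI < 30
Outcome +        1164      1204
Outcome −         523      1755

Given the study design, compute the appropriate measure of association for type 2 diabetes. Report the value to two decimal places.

Reading the table with exposure as columns: a = 1164 (BMI ≥ 30, case), b = 523 (BMI ≥ 30, non-case), c = 1204 (BMI < 30, case), d = 1755.
This is a nested case-control study: participants were sampled on outcome status, so risks in the source population cannot be estimated directly — relative risk is not valid here. The odds ratio is the appropriate measure.
OR = (a·d)/(b·c) = (1164 × 1755) / (523 × 1204) = 2042820 / 629692 = 3.24416

3.24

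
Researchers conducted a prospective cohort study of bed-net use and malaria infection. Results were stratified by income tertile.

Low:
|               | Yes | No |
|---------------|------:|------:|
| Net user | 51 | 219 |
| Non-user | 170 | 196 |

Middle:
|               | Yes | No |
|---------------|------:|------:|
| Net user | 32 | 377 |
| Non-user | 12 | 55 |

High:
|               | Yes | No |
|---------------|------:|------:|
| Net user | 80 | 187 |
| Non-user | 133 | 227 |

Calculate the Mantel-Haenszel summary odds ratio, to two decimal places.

OR_MH = Σ(aᵢdᵢ/nᵢ) / Σ(bᵢcᵢ/nᵢ), where nᵢ is the stratum total.
Stratum 1 (Low): n = 636; a·d/n = 51·196/636 = 15.7170; b·c/n = 219·170/636 = 58.5377
Stratum 2 (Middle): n = 476; a·d/n = 32·55/476 = 3.6975; b·c/n = 377·12/476 = 9.5042
Stratum 3 (High): n = 627; a·d/n = 80·227/627 = 28.9633; b·c/n = 187·133/627 = 39.6667
OR_MH = (15.7170 + 3.6975 + 28.9633) / (58.5377 + 9.5042 + 39.6667) = 48.3778 / 107.7086 = 0.44915

0.45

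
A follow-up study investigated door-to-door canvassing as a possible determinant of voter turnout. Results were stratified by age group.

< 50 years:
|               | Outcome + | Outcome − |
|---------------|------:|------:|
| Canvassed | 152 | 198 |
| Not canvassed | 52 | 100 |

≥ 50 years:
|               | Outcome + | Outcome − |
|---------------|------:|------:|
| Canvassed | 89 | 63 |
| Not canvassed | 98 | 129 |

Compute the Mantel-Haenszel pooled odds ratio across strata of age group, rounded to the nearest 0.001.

1.646

OR_MH = Σ(aᵢdᵢ/nᵢ) / Σ(bᵢcᵢ/nᵢ), where nᵢ is the stratum total.
Stratum 1 (< 50 years): n = 502; a·d/n = 152·100/502 = 30.2789; b·c/n = 198·52/502 = 20.5100
Stratum 2 (≥ 50 years): n = 379; a·d/n = 89·129/379 = 30.2929; b·c/n = 63·98/379 = 16.2902
OR_MH = (30.2789 + 30.2929) / (20.5100 + 16.2902) = 60.5718 / 36.8002 = 1.64596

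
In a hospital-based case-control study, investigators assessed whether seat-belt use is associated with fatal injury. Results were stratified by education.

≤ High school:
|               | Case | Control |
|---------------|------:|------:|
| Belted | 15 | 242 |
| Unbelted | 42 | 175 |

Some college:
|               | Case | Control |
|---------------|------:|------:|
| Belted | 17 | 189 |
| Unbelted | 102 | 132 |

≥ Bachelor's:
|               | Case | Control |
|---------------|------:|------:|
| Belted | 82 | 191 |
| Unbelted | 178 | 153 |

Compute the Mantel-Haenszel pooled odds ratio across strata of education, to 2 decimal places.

0.26

OR_MH = Σ(aᵢdᵢ/nᵢ) / Σ(bᵢcᵢ/nᵢ), where nᵢ is the stratum total.
Stratum 1 (≤ High school): n = 474; a·d/n = 15·175/474 = 5.5380; b·c/n = 242·42/474 = 21.4430
Stratum 2 (Some college): n = 440; a·d/n = 17·132/440 = 5.1000; b·c/n = 189·102/440 = 43.8136
Stratum 3 (≥ Bachelor's): n = 604; a·d/n = 82·153/604 = 20.7715; b·c/n = 191·178/604 = 56.2881
OR_MH = (5.5380 + 5.1000 + 20.7715) / (21.4430 + 43.8136 + 56.2881) = 31.4095 / 121.5448 = 0.25842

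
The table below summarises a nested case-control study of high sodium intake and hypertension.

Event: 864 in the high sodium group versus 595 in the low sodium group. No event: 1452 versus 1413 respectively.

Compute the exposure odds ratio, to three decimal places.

From the description: a = 864, b = 1452, c = 595, d = 1413.
OR = (a·d)/(b·c) = (864 × 1413) / (1452 × 595) = 1220832 / 863940 = 1.41310
The odds of hypertension are about 1.41 times as high in the high sodium group.

1.413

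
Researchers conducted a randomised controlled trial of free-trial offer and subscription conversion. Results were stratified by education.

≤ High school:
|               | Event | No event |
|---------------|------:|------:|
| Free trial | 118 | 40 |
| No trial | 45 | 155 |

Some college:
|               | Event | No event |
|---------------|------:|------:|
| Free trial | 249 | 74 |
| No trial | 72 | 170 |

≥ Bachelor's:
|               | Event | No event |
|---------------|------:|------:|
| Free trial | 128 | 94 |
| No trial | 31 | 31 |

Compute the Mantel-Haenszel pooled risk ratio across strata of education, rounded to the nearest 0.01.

2.35

RR_MH = Σ(aᵢ·n₀ᵢ/nᵢ) / Σ(cᵢ·n₁ᵢ/nᵢ), with n₁ᵢ = aᵢ+bᵢ (exposed), n₀ᵢ = cᵢ+dᵢ (unexposed), nᵢ = n₁ᵢ+n₀ᵢ.
Stratum 1 (≤ High school): n₁ = 158, n₀ = 200, n = 358; a·n₀/n = 118·200/358 = 65.9218; c·n₁/n = 45·158/358 = 19.8603
Stratum 2 (Some college): n₁ = 323, n₀ = 242, n = 565; a·n₀/n = 249·242/565 = 106.6513; c·n₁/n = 72·323/565 = 41.1611
Stratum 3 (≥ Bachelor's): n₁ = 222, n₀ = 62, n = 284; a·n₀/n = 128·62/284 = 27.9437; c·n₁/n = 31·222/284 = 24.2324
RR_MH = (65.9218 + 106.6513 + 27.9437) / (19.8603 + 41.1611 + 24.2324) = 200.5168 / 85.2538 = 2.35200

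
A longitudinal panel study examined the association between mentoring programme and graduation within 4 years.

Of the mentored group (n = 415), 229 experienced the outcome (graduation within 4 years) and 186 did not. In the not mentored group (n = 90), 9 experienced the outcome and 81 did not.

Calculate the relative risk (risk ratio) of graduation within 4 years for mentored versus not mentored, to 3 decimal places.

From the description: a = 229, b = 186, c = 9, d = 81.
Risk in exposed = 229/415 = 0.55181; risk in unexposed = 9/90 = 0.10000.
RR = 0.55181 / 0.10000 = 5.51807
The risk among the exposed is 5.52 times that among the unexposed.

5.518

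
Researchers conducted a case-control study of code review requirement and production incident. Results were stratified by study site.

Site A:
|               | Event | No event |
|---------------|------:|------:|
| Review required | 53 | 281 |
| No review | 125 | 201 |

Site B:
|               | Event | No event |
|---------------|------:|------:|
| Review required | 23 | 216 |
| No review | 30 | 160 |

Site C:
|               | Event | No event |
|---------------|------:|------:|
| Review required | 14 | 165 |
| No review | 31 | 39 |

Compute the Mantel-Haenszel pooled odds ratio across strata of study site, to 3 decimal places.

OR_MH = Σ(aᵢdᵢ/nᵢ) / Σ(bᵢcᵢ/nᵢ), where nᵢ is the stratum total.
Stratum 1 (Site A): n = 660; a·d/n = 53·201/660 = 16.1409; b·c/n = 281·125/660 = 53.2197
Stratum 2 (Site B): n = 429; a·d/n = 23·160/429 = 8.5781; b·c/n = 216·30/429 = 15.1049
Stratum 3 (Site C): n = 249; a·d/n = 14·39/249 = 2.1928; b·c/n = 165·31/249 = 20.5422
OR_MH = (16.1409 + 8.5781 + 2.1928) / (53.2197 + 15.1049 + 20.5422) = 26.9118 / 88.8668 = 0.30283

0.303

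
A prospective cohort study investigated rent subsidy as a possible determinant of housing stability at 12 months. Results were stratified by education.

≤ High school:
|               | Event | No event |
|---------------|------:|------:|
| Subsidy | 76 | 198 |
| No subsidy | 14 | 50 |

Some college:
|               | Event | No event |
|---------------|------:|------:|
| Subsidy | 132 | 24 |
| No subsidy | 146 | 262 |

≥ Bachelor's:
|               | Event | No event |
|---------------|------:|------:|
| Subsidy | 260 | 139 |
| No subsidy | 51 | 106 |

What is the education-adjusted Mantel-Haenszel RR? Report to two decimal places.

2.08

RR_MH = Σ(aᵢ·n₀ᵢ/nᵢ) / Σ(cᵢ·n₁ᵢ/nᵢ), with n₁ᵢ = aᵢ+bᵢ (exposed), n₀ᵢ = cᵢ+dᵢ (unexposed), nᵢ = n₁ᵢ+n₀ᵢ.
Stratum 1 (≤ High school): n₁ = 274, n₀ = 64, n = 338; a·n₀/n = 76·64/338 = 14.3905; c·n₁/n = 14·274/338 = 11.3491
Stratum 2 (Some college): n₁ = 156, n₀ = 408, n = 564; a·n₀/n = 132·408/564 = 95.4894; c·n₁/n = 146·156/564 = 40.3830
Stratum 3 (≥ Bachelor's): n₁ = 399, n₀ = 157, n = 556; a·n₀/n = 260·157/556 = 73.4173; c·n₁/n = 51·399/556 = 36.5989
RR_MH = (14.3905 + 95.4894 + 73.4173) / (11.3491 + 40.3830 + 36.5989) = 183.2972 / 88.3310 = 2.07512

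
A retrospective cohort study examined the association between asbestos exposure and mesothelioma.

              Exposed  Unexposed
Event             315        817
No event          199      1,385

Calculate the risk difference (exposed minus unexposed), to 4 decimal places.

0.2418

Reading the table with exposure as columns: a = 315 (Exposed, case), b = 199 (Exposed, non-case), c = 817 (Unexposed, case), d = 1385.
Risk in exposed = 315/514 = 0.612840; risk in unexposed = 817/2202 = 0.371026.
Risk difference = 0.612840 − 0.371026 = 0.241814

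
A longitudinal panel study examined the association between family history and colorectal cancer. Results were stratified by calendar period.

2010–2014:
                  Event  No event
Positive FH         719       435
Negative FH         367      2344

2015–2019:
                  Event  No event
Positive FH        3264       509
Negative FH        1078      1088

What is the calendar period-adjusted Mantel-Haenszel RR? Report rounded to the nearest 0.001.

RR_MH = Σ(aᵢ·n₀ᵢ/nᵢ) / Σ(cᵢ·n₁ᵢ/nᵢ), with n₁ᵢ = aᵢ+bᵢ (exposed), n₀ᵢ = cᵢ+dᵢ (unexposed), nᵢ = n₁ᵢ+n₀ᵢ.
Stratum 1 (2010–2014): n₁ = 1154, n₀ = 2711, n = 3865; a·n₀/n = 719·2711/3865 = 504.3232; c·n₁/n = 367·1154/3865 = 109.5777
Stratum 2 (2015–2019): n₁ = 3773, n₀ = 2166, n = 5939; a·n₀/n = 3264·2166/5939 = 1190.4065; c·n₁/n = 1078·3773/5939 = 684.8449
RR_MH = (504.3232 + 1190.4065) / (109.5777 + 684.8449) = 1694.7296 / 794.4227 = 2.13328

2.133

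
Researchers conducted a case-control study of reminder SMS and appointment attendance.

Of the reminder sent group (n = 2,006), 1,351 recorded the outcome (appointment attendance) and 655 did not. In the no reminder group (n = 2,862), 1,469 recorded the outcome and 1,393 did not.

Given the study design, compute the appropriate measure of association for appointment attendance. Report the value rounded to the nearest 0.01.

From the description: a = 1351, b = 655, c = 1469, d = 1393.
This is a case-control study: participants were sampled on outcome status, so risks in the source population cannot be estimated directly — relative risk is not valid here. The odds ratio is the appropriate measure.
OR = (a·d)/(b·c) = (1351 × 1393) / (655 × 1469) = 1881943 / 962195 = 1.95589

1.96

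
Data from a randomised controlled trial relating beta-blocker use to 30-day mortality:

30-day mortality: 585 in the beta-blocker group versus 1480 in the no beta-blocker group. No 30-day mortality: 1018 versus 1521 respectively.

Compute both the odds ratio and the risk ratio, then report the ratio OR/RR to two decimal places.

0.80

From the description: a = 585, b = 1018, c = 1480, d = 1521.
OR = (585·1521)/(1018·1480) = 889785/1506640 = 0.59058
Risk in exposed = 585/1603 = 0.36494; risk in unexposed = 1480/3001 = 0.49317; RR = 0.73999
OR/RR = 0.59058 / 0.73999 = 0.79808
The outcome is not rare, so the OR lies further from 1 than the RR.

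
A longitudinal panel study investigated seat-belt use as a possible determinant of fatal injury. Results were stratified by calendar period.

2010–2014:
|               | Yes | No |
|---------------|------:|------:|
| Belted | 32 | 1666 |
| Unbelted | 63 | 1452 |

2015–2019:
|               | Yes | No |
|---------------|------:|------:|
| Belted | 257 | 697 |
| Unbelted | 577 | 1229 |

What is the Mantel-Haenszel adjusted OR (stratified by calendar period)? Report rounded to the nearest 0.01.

OR_MH = Σ(aᵢdᵢ/nᵢ) / Σ(bᵢcᵢ/nᵢ), where nᵢ is the stratum total.
Stratum 1 (2010–2014): n = 3213; a·d/n = 32·1452/3213 = 14.4613; b·c/n = 1666·63/3213 = 32.6667
Stratum 2 (2015–2019): n = 2760; a·d/n = 257·1229/2760 = 114.4395; b·c/n = 697·577/2760 = 145.7134
OR_MH = (14.4613 + 114.4395) / (32.6667 + 145.7134) = 128.9007 / 178.3801 = 0.72262

0.72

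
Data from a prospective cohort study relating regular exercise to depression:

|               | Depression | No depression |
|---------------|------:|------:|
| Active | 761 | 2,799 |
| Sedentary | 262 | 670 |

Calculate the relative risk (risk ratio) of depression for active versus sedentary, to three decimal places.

0.760

Cells: a = 761, b = 2799, c = 262, d = 670.
Risk in exposed = 761/3560 = 0.21376; risk in unexposed = 262/932 = 0.28112.
RR = 0.21376 / 0.28112 = 0.76041
The risk is 24% lower among the exposed than among the unexposed.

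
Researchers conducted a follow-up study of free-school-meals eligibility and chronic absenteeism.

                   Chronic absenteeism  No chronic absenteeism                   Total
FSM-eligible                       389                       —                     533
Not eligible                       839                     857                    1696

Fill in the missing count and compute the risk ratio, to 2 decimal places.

1.48

The missing cell is in the exposed row: 533 − 389 = 144.
So a = 389, b = 144, c = 839, d = 857.
RR = [a/(a+b)] / [c/(c+d)] = (389/533) / (839/1696) = 0.72983/0.49469 = 1.47532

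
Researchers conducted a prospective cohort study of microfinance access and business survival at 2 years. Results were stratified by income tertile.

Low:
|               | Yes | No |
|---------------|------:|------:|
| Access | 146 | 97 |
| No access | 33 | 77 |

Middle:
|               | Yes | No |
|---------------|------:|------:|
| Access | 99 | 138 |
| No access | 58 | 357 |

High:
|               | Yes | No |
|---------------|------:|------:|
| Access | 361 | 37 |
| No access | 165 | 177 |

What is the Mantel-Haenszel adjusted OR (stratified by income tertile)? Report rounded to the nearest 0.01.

5.83

OR_MH = Σ(aᵢdᵢ/nᵢ) / Σ(bᵢcᵢ/nᵢ), where nᵢ is the stratum total.
Stratum 1 (Low): n = 353; a·d/n = 146·77/353 = 31.8470; b·c/n = 97·33/353 = 9.0680
Stratum 2 (Middle): n = 652; a·d/n = 99·357/652 = 54.2071; b·c/n = 138·58/652 = 12.2761
Stratum 3 (High): n = 740; a·d/n = 361·177/740 = 86.3473; b·c/n = 37·165/740 = 8.2500
OR_MH = (31.8470 + 54.2071 + 86.3473) / (9.0680 + 12.2761 + 8.2500) = 172.4014 / 29.5941 = 5.82554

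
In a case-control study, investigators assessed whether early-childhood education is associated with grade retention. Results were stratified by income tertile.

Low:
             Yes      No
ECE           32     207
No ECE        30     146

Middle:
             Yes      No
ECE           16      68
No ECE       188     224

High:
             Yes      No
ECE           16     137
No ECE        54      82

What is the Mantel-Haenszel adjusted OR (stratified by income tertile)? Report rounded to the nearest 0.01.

OR_MH = Σ(aᵢdᵢ/nᵢ) / Σ(bᵢcᵢ/nᵢ), where nᵢ is the stratum total.
Stratum 1 (Low): n = 415; a·d/n = 32·146/415 = 11.2578; b·c/n = 207·30/415 = 14.9639
Stratum 2 (Middle): n = 496; a·d/n = 16·224/496 = 7.2258; b·c/n = 68·188/496 = 25.7742
Stratum 3 (High): n = 289; a·d/n = 16·82/289 = 4.5398; b·c/n = 137·54/289 = 25.5986
OR_MH = (11.2578 + 7.2258 + 4.5398) / (14.9639 + 25.7742 + 25.5986) = 23.0234 / 66.3367 = 0.34707

0.35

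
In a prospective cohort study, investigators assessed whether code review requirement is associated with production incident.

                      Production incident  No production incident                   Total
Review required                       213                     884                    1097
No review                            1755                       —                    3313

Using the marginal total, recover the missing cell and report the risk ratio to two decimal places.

0.37

The missing cell is in the unexposed row: 3313 − 1755 = 1558.
So a = 213, b = 884, c = 1755, d = 1558.
RR = [a/(a+b)] / [c/(c+d)] = (213/1097) / (1755/3313) = 0.19417/0.52973 = 0.36654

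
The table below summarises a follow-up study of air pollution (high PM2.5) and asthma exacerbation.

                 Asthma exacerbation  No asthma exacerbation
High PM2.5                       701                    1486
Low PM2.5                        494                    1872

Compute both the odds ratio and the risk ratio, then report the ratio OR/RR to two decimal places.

Cells: a = 701, b = 1486, c = 494, d = 1872.
OR = (701·1872)/(1486·494) = 1312272/734084 = 1.78763
Risk in exposed = 701/2187 = 0.32053; risk in unexposed = 494/2366 = 0.20879; RR = 1.53517
OR/RR = 1.78763 / 1.53517 = 1.16445
The outcome is not rare, so the OR lies further from 1 than the RR.

1.16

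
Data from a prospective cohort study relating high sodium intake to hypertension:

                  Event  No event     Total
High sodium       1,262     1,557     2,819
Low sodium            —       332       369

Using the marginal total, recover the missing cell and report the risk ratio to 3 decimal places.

The missing cell is in the unexposed row: 369 − 332 = 37.
So a = 1262, b = 1557, c = 37, d = 332.
RR = [a/(a+b)] / [c/(c+d)] = (1262/2819) / (37/369) = 0.44768/0.10027 = 4.46467

4.465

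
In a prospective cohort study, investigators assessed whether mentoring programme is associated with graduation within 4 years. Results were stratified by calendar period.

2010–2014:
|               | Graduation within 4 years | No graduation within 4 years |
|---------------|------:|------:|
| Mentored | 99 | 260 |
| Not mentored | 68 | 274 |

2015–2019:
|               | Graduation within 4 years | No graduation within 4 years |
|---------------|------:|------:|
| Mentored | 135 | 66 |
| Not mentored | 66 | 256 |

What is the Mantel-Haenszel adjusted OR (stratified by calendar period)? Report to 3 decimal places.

3.123

OR_MH = Σ(aᵢdᵢ/nᵢ) / Σ(bᵢcᵢ/nᵢ), where nᵢ is the stratum total.
Stratum 1 (2010–2014): n = 701; a·d/n = 99·274/701 = 38.6961; b·c/n = 260·68/701 = 25.2211
Stratum 2 (2015–2019): n = 523; a·d/n = 135·256/523 = 66.0803; b·c/n = 66·66/523 = 8.3289
OR_MH = (38.6961 + 66.0803) / (25.2211 + 8.3289) = 104.7765 / 33.5500 = 3.12300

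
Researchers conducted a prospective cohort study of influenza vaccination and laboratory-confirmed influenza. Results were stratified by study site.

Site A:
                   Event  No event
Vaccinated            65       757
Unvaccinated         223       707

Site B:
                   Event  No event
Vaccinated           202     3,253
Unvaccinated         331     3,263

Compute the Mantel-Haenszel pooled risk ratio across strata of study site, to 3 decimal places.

RR_MH = Σ(aᵢ·n₀ᵢ/nᵢ) / Σ(cᵢ·n₁ᵢ/nᵢ), with n₁ᵢ = aᵢ+bᵢ (exposed), n₀ᵢ = cᵢ+dᵢ (unexposed), nᵢ = n₁ᵢ+n₀ᵢ.
Stratum 1 (Site A): n₁ = 822, n₀ = 930, n = 1752; a·n₀/n = 65·930/1752 = 34.5034; c·n₁/n = 223·822/1752 = 104.6267
Stratum 2 (Site B): n₁ = 3455, n₀ = 3594, n = 7049; a·n₀/n = 202·3594/7049 = 102.9916; c·n₁/n = 331·3455/7049 = 162.2365
RR_MH = (34.5034 + 102.9916) / (104.6267 + 162.2365) = 137.4951 / 266.8632 = 0.51523

0.515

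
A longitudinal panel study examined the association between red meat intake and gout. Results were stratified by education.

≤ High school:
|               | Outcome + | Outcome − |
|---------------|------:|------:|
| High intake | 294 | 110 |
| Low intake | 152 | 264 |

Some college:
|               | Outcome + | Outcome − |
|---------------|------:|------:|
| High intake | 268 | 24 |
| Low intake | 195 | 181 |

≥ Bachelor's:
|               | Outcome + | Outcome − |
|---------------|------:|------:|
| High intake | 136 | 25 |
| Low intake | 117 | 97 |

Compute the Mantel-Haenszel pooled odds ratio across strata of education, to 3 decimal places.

OR_MH = Σ(aᵢdᵢ/nᵢ) / Σ(bᵢcᵢ/nᵢ), where nᵢ is the stratum total.
Stratum 1 (≤ High school): n = 820; a·d/n = 294·264/820 = 94.6537; b·c/n = 110·152/820 = 20.3902
Stratum 2 (Some college): n = 668; a·d/n = 268·181/668 = 72.6168; b·c/n = 24·195/668 = 7.0060
Stratum 3 (≥ Bachelor's): n = 375; a·d/n = 136·97/375 = 35.1787; b·c/n = 25·117/375 = 7.8000
OR_MH = (94.6537 + 72.6168 + 35.1787) / (20.3902 + 7.0060 + 7.8000) = 202.4491 / 35.1962 = 5.75201

5.752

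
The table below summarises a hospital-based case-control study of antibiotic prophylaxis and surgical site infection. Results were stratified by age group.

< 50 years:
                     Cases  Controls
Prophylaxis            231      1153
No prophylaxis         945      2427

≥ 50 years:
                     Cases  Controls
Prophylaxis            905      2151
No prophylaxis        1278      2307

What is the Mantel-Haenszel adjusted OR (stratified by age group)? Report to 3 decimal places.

OR_MH = Σ(aᵢdᵢ/nᵢ) / Σ(bᵢcᵢ/nᵢ), where nᵢ is the stratum total.
Stratum 1 (< 50 years): n = 4756; a·d/n = 231·2427/4756 = 117.8799; b·c/n = 1153·945/4756 = 229.0969
Stratum 2 (≥ 50 years): n = 6641; a·d/n = 905·2307/6641 = 314.3856; b·c/n = 2151·1278/6641 = 413.9404
OR_MH = (117.8799 + 314.3856) / (229.0969 + 413.9404) = 432.2656 / 643.0373 = 0.67222

0.672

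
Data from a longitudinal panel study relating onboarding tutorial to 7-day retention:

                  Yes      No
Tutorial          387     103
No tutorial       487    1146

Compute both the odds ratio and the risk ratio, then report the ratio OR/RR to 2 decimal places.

Cells: a = 387, b = 103, c = 487, d = 1146.
OR = (387·1146)/(103·487) = 443502/50161 = 8.84157
Risk in exposed = 387/490 = 0.78980; risk in unexposed = 487/1633 = 0.29822; RR = 2.64833
OR/RR = 8.84157 / 2.64833 = 3.33855
The outcome is not rare, so the OR lies further from 1 than the RR.

3.34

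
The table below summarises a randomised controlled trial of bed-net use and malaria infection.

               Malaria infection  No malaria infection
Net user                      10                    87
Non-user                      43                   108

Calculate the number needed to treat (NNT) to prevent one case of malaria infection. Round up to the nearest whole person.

6

Risk in treated group = 10/97 = 0.10309; risk in control = 43/151 = 0.28477.
Absolute risk reduction = 0.28477 − 0.10309 = 0.18168
NNT = 1 / ARR = 1 / 0.18168 = 5.504 → round up → 6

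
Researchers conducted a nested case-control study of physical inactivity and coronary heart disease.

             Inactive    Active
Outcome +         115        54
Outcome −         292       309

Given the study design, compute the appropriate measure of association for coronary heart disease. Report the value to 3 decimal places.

Reading the table with exposure as columns: a = 115 (Inactive, case), b = 292 (Inactive, non-case), c = 54 (Active, case), d = 309.
This is a nested case-control study: participants were sampled on outcome status, so risks in the source population cannot be estimated directly — relative risk is not valid here. The odds ratio is the appropriate measure.
OR = (a·d)/(b·c) = (115 × 309) / (292 × 54) = 35535 / 15768 = 2.25361

2.254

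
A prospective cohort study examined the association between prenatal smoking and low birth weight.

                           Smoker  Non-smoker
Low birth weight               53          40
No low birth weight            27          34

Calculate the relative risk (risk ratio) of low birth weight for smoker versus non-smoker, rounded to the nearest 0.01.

1.23

Reading the table with exposure as columns: a = 53 (Smoker, case), b = 27 (Smoker, non-case), c = 40 (Non-smoker, case), d = 34.
Risk in exposed = 53/80 = 0.66250; risk in unexposed = 40/74 = 0.54054.
RR = 0.66250 / 0.54054 = 1.22562
The risk among the exposed is 1.23 times that among the unexposed.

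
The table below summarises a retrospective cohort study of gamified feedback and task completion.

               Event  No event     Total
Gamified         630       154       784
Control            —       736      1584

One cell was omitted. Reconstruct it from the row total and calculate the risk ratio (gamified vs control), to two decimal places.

1.50

The missing cell is in the unexposed row: 1584 − 736 = 848.
So a = 630, b = 154, c = 848, d = 736.
RR = [a/(a+b)] / [c/(c+d)] = (630/784) / (848/1584) = 0.80357/0.53535 = 1.50101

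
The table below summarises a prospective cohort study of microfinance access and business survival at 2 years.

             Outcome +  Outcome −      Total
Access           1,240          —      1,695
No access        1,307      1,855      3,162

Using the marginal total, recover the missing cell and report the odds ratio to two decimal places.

3.87

The missing cell is in the exposed row: 1695 − 1240 = 455.
So a = 1240, b = 455, c = 1307, d = 1855.
OR = (a·d)/(b·c) = (1240 × 1855) / (455 × 1307) = 2300200 / 594685 = 3.86793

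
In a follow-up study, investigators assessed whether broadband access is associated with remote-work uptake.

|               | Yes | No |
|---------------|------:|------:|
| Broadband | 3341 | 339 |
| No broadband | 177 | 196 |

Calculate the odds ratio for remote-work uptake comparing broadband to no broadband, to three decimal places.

10.913

Cells: a = 3341, b = 339, c = 177, d = 196.
OR = (a·d)/(b·c) = (3341 × 196) / (339 × 177) = 654836 / 60003 = 10.91339
The odds of remote-work uptake are about 10.91 times as high in the broadband group.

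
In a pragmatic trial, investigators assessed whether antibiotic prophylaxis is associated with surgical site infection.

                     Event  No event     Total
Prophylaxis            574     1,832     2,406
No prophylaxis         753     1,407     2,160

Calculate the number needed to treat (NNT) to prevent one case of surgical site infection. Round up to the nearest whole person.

10

Risk in treated group = 574/2406 = 0.23857; risk in control = 753/2160 = 0.34861.
Absolute risk reduction = 0.34861 − 0.23857 = 0.11004
NNT = 1 / ARR = 1 / 0.11004 = 9.088 → round up → 10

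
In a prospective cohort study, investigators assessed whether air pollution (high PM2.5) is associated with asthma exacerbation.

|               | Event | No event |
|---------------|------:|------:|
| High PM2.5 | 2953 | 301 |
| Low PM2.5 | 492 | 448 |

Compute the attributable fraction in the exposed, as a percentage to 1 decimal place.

Cells: a = 2953, b = 301, c = 492, d = 448.
Risk in exposed = 2953/3254 = 0.90750; risk in unexposed = 492/940 = 0.52340.
RR = 0.90750/0.52340 = 1.73384
AR% = (RR − 1)/RR × 100 = (1.73384 − 1)/1.73384 × 100 = 42.3245%

42.3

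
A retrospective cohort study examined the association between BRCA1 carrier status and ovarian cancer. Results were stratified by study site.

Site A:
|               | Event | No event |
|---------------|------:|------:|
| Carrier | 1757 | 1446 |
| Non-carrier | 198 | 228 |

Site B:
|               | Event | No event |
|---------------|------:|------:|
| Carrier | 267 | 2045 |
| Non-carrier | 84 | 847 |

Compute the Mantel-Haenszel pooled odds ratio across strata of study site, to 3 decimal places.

1.366

OR_MH = Σ(aᵢdᵢ/nᵢ) / Σ(bᵢcᵢ/nᵢ), where nᵢ is the stratum total.
Stratum 1 (Site A): n = 3629; a·d/n = 1757·228/3629 = 110.3874; b·c/n = 1446·198/3629 = 78.8945
Stratum 2 (Site B): n = 3243; a·d/n = 267·847/3243 = 69.7345; b·c/n = 2045·84/3243 = 52.9695
OR_MH = (110.3874 + 69.7345) / (78.8945 + 52.9695) = 180.1219 / 131.8639 = 1.36597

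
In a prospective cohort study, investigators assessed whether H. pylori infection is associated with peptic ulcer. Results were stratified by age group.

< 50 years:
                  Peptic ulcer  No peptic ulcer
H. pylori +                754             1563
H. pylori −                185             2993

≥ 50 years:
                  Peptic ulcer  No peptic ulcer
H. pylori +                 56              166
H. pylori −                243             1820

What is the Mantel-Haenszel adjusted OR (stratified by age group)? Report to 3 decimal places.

6.479

OR_MH = Σ(aᵢdᵢ/nᵢ) / Σ(bᵢcᵢ/nᵢ), where nᵢ is the stratum total.
Stratum 1 (< 50 years): n = 5495; a·d/n = 754·2993/5495 = 410.6864; b·c/n = 1563·185/5495 = 52.6215
Stratum 2 (≥ 50 years): n = 2285; a·d/n = 56·1820/2285 = 44.6039; b·c/n = 166·243/2285 = 17.6534
OR_MH = (410.6864 + 44.6039) / (52.6215 + 17.6534) = 455.2904 / 70.2749 = 6.47871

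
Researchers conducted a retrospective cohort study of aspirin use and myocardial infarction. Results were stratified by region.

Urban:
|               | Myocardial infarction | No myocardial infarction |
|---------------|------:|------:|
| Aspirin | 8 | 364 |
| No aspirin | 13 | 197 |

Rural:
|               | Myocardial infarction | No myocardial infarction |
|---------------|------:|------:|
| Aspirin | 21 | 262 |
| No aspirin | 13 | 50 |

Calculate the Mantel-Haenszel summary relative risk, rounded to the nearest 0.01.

0.35

RR_MH = Σ(aᵢ·n₀ᵢ/nᵢ) / Σ(cᵢ·n₁ᵢ/nᵢ), with n₁ᵢ = aᵢ+bᵢ (exposed), n₀ᵢ = cᵢ+dᵢ (unexposed), nᵢ = n₁ᵢ+n₀ᵢ.
Stratum 1 (Urban): n₁ = 372, n₀ = 210, n = 582; a·n₀/n = 8·210/582 = 2.8866; c·n₁/n = 13·372/582 = 8.3093
Stratum 2 (Rural): n₁ = 283, n₀ = 63, n = 346; a·n₀/n = 21·63/346 = 3.8237; c·n₁/n = 13·283/346 = 10.6329
RR_MH = (2.8866 + 3.8237) / (8.3093 + 10.6329) = 6.7103 / 18.9422 = 0.35425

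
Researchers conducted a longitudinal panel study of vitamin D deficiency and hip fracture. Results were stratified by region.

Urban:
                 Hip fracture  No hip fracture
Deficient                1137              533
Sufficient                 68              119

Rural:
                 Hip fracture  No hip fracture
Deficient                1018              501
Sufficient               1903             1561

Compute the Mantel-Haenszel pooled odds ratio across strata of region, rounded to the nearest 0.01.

1.86

OR_MH = Σ(aᵢdᵢ/nᵢ) / Σ(bᵢcᵢ/nᵢ), where nᵢ is the stratum total.
Stratum 1 (Urban): n = 1857; a·d/n = 1137·119/1857 = 72.8611; b·c/n = 533·68/1857 = 19.5175
Stratum 2 (Rural): n = 4983; a·d/n = 1018·1561/4983 = 318.9039; b·c/n = 501·1903/4983 = 191.3311
OR_MH = (72.8611 + 318.9039) / (19.5175 + 191.3311) = 391.7649 / 210.8486 = 1.85804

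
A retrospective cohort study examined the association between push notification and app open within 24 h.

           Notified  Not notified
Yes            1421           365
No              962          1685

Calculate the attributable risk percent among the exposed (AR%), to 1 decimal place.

70.1

Reading the table with exposure as columns: a = 1421 (Notified, case), b = 962 (Notified, non-case), c = 365 (Not notified, case), d = 1685.
Risk in exposed = 1421/2383 = 0.59631; risk in unexposed = 365/2050 = 0.17805.
RR = 0.59631/0.17805 = 3.34912
AR% = (RR − 1)/RR × 100 = (3.34912 − 1)/3.34912 × 100 = 70.1414%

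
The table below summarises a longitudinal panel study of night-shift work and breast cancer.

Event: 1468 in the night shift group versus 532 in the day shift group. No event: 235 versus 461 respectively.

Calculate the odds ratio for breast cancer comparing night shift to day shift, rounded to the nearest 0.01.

5.41

From the description: a = 1468, b = 235, c = 532, d = 461.
OR = (a·d)/(b·c) = (1468 × 461) / (235 × 532) = 676748 / 125020 = 5.41312
The odds of breast cancer are about 5.41 times as high in the night shift group.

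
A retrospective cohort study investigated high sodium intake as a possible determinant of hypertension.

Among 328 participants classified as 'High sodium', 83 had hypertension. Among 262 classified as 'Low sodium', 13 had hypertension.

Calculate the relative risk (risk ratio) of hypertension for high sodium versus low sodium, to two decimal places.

From the description: a = 83, b = 245, c = 13, d = 249.
Risk in exposed = 83/328 = 0.25305; risk in unexposed = 13/262 = 0.04962.
RR = 0.25305 / 0.04962 = 5.09991
The risk among the exposed is 5.10 times that among the unexposed.

5.10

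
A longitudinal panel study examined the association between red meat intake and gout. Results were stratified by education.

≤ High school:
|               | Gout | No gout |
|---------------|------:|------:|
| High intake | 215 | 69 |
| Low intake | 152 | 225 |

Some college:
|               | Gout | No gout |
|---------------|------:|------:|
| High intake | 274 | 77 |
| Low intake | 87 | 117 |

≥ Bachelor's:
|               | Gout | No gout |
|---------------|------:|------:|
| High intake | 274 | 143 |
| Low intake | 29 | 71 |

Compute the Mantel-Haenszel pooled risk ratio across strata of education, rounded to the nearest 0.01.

1.92

RR_MH = Σ(aᵢ·n₀ᵢ/nᵢ) / Σ(cᵢ·n₁ᵢ/nᵢ), with n₁ᵢ = aᵢ+bᵢ (exposed), n₀ᵢ = cᵢ+dᵢ (unexposed), nᵢ = n₁ᵢ+n₀ᵢ.
Stratum 1 (≤ High school): n₁ = 284, n₀ = 377, n = 661; a·n₀/n = 215·377/661 = 122.6248; c·n₁/n = 152·284/661 = 65.3071
Stratum 2 (Some college): n₁ = 351, n₀ = 204, n = 555; a·n₀/n = 274·204/555 = 100.7135; c·n₁/n = 87·351/555 = 55.0216
Stratum 3 (≥ Bachelor's): n₁ = 417, n₀ = 100, n = 517; a·n₀/n = 274·100/517 = 52.9981; c·n₁/n = 29·417/517 = 23.3907
RR_MH = (122.6248 + 100.7135 + 52.9981) / (65.3071 + 55.0216 + 23.3907) = 276.3364 / 143.7194 = 1.92275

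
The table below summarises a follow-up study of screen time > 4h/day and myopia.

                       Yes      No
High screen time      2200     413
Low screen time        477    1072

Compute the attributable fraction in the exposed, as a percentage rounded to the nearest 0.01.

63.43

Cells: a = 2200, b = 413, c = 477, d = 1072.
Risk in exposed = 2200/2613 = 0.84194; risk in unexposed = 477/1549 = 0.30794.
RR = 0.84194/0.30794 = 2.73411
AR% = (RR − 1)/RR × 100 = (2.73411 − 1)/2.73411 × 100 = 63.4251%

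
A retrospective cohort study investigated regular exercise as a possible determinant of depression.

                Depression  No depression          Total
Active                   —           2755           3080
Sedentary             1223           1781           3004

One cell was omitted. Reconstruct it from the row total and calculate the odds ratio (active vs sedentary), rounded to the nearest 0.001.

The missing cell is in the exposed row: 3080 − 2755 = 325.
So a = 325, b = 2755, c = 1223, d = 1781.
OR = (a·d)/(b·c) = (325 × 1781) / (2755 × 1223) = 578825 / 3369365 = 0.17179

0.172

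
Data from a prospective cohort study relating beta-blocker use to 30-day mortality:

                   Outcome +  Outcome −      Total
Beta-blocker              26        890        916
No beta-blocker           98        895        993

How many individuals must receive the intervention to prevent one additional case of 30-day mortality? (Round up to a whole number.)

15

Risk in treated group = 26/916 = 0.02838; risk in control = 98/993 = 0.09869.
Absolute risk reduction = 0.09869 − 0.02838 = 0.07031
NNT = 1 / ARR = 1 / 0.07031 = 14.223 → round up → 15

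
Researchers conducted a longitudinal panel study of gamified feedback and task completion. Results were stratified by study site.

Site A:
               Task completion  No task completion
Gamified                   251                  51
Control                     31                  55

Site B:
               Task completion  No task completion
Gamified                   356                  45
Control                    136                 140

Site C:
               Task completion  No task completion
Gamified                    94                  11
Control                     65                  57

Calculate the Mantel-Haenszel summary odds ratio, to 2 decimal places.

OR_MH = Σ(aᵢdᵢ/nᵢ) / Σ(bᵢcᵢ/nᵢ), where nᵢ is the stratum total.
Stratum 1 (Site A): n = 388; a·d/n = 251·55/388 = 35.5799; b·c/n = 51·31/388 = 4.0747
Stratum 2 (Site B): n = 677; a·d/n = 356·140/677 = 73.6189; b·c/n = 45·136/677 = 9.0399
Stratum 3 (Site C): n = 227; a·d/n = 94·57/227 = 23.6035; b·c/n = 11·65/227 = 3.1498
OR_MH = (35.5799 + 73.6189 + 23.6035) / (4.0747 + 9.0399 + 3.1498) = 132.8023 / 16.2644 = 8.16521

8.17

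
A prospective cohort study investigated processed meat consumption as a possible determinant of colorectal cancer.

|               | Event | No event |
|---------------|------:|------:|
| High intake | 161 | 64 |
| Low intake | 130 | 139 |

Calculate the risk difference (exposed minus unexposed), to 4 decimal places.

Cells: a = 161, b = 64, c = 130, d = 139.
Risk in exposed = 161/225 = 0.715556; risk in unexposed = 130/269 = 0.483271.
Risk difference = 0.715556 − 0.483271 = 0.232284

0.2323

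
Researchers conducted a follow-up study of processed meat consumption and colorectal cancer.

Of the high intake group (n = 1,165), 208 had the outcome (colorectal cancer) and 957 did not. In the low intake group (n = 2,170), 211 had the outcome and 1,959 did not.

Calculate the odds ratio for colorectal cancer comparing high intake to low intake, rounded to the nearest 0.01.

From the description: a = 208, b = 957, c = 211, d = 1959.
OR = (a·d)/(b·c) = (208 × 1959) / (957 × 211) = 407472 / 201927 = 2.01792
The odds of colorectal cancer are about 2.02 times as high in the high intake group.

2.02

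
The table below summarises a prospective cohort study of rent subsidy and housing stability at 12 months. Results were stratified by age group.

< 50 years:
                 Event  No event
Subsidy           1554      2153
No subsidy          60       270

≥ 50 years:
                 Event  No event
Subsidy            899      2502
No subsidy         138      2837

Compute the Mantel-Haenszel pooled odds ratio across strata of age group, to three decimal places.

OR_MH = Σ(aᵢdᵢ/nᵢ) / Σ(bᵢcᵢ/nᵢ), where nᵢ is the stratum total.
Stratum 1 (< 50 years): n = 4037; a·d/n = 1554·270/4037 = 103.9336; b·c/n = 2153·60/4037 = 31.9990
Stratum 2 (≥ 50 years): n = 6376; a·d/n = 899·2837/6376 = 400.0099; b·c/n = 2502·138/6376 = 54.1524
OR_MH = (103.9336 + 400.0099) / (31.9990 + 54.1524) = 503.9435 / 86.1515 = 5.84951

5.850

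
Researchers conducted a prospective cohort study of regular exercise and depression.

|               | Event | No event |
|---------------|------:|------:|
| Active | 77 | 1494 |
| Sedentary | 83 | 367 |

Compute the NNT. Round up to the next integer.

Risk in treated group = 77/1571 = 0.04901; risk in control = 83/450 = 0.18444.
Absolute risk reduction = 0.18444 − 0.04901 = 0.13543
NNT = 1 / ARR = 1 / 0.13543 = 7.384 → round up → 8

8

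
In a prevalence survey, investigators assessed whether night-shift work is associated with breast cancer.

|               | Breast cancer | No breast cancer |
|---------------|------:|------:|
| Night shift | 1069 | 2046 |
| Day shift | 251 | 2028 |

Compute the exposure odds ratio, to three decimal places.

4.221

Cells: a = 1069, b = 2046, c = 251, d = 2028.
OR = (a·d)/(b·c) = (1069 × 2028) / (2046 × 251) = 2167932 / 513546 = 4.22150
The odds of breast cancer are about 4.22 times as high in the night shift group.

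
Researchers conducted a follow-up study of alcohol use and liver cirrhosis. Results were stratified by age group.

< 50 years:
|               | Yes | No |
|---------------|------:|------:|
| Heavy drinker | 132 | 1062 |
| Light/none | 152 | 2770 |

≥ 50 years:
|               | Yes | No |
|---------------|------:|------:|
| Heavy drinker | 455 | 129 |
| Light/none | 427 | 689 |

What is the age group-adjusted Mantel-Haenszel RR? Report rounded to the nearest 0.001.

RR_MH = Σ(aᵢ·n₀ᵢ/nᵢ) / Σ(cᵢ·n₁ᵢ/nᵢ), with n₁ᵢ = aᵢ+bᵢ (exposed), n₀ᵢ = cᵢ+dᵢ (unexposed), nᵢ = n₁ᵢ+n₀ᵢ.
Stratum 1 (< 50 years): n₁ = 1194, n₀ = 2922, n = 4116; a·n₀/n = 132·2922/4116 = 93.7085; c·n₁/n = 152·1194/4116 = 44.0933
Stratum 2 (≥ 50 years): n₁ = 584, n₀ = 1116, n = 1700; a·n₀/n = 455·1116/1700 = 298.6941; c·n₁/n = 427·584/1700 = 146.6871
RR_MH = (93.7085 + 298.6941) / (44.0933 + 146.6871) = 392.4026 / 190.7804 = 2.05683

2.057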